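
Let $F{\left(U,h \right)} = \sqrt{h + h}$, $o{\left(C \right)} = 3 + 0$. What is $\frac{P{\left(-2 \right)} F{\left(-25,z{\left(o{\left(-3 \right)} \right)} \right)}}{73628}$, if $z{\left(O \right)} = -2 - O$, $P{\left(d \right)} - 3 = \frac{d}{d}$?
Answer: $\frac{i \sqrt{10}}{18407} \approx 0.0001718 i$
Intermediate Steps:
$P{\left(d \right)} = 4$ ($P{\left(d \right)} = 3 + \frac{d}{d} = 3 + 1 = 4$)
$o{\left(C \right)} = 3$
$F{\left(U,h \right)} = \sqrt{2} \sqrt{h}$ ($F{\left(U,h \right)} = \sqrt{2 h} = \sqrt{2} \sqrt{h}$)
$\frac{P{\left(-2 \right)} F{\left(-25,z{\left(o{\left(-3 \right)} \right)} \right)}}{73628} = \frac{4 \sqrt{2} \sqrt{-2 - 3}}{73628} = 4 \sqrt{2} \sqrt{-2 - 3} \cdot \frac{1}{73628} = 4 \sqrt{2} \sqrt{-5} \cdot \frac{1}{73628} = 4 \sqrt{2} i \sqrt{5} \cdot \frac{1}{73628} = 4 i \sqrt{10} \cdot \frac{1}{73628} = \frac{i \sqrt{10}}{18407}$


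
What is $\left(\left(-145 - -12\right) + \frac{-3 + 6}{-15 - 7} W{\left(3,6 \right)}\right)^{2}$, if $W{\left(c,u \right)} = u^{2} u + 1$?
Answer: $\frac{12794929}{484} \approx 26436.0$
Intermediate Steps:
$W{\left(c,u \right)} = 1 + u^{3}$ ($W{\left(c,u \right)} = u^{3} + 1 = 1 + u^{3}$)
$\left(\left(-145 - -12\right) + \frac{-3 + 6}{-15 - 7} W{\left(3,6 \right)}\right)^{2} = \left(\left(-145 - -12\right) + \frac{-3 + 6}{-15 - 7} \left(1 + 6^{3}\right)\right)^{2} = \left(\left(-145 + 12\right) + \frac{3}{-22} \left(1 + 216\right)\right)^{2} = \left(-133 + 3 \left(- \frac{1}{22}\right) 217\right)^{2} = \left(-133 - \frac{651}{22}\right)^{2} = \left(- \frac{3577}{22}\right)^{2} = \frac{12794929}{484}$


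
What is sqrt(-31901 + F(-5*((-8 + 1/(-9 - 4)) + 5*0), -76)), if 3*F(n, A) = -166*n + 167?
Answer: I*sqrt(51835602)/39 ≈ 184.61*I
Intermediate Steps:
F(n, A) = 167/3 - 166*n/3 (F(n, A) = (-166*n + 167)/3 = (167 - 166*n)/3 = 167/3 - 166*n/3)
sqrt(-31901 + F(-5*((-8 + 1/(-9 - 4)) + 5*0), -76)) = sqrt(-31901 + (167/3 - (-830)*((-8 + 1/(-9 - 4)) + 5*0)/3)) = sqrt(-31901 + (167/3 - (-830)*((-8 + 1/(-13)) + 0)/3)) = sqrt(-31901 + (167/3 - (-830)*((-8 - 1/13) + 0)/3)) = sqrt(-31901 + (167/3 - (-830)*(-105/13 + 0)/3)) = sqrt(-31901 + (167/3 - (-830)*(-105)/(3*13))) = sqrt(-31901 + (167/3 - 166/3*525/13)) = sqrt(-31901 + (167/3 - 29050/13)) = sqrt(-31901 - 84979/39) = sqrt(-1329118/39) = I*sqrt(51835602)/39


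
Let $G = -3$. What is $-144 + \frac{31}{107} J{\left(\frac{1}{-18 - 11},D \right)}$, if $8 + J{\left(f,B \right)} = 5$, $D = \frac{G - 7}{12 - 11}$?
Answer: $- \frac{15501}{107} \approx -144.87$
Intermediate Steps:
$D = -10$ ($D = \frac{-3 - 7}{12 - 11} = - \frac{10}{1} = \left(-10\right) 1 = -10$)
$J{\left(f,B \right)} = -3$ ($J{\left(f,B \right)} = -8 + 5 = -3$)
$-144 + \frac{31}{107} J{\left(\frac{1}{-18 - 11},D \right)} = -144 + \frac{31}{107} \left(-3\right) = -144 - \frac{93}{107} = - \frac{15501}{107}$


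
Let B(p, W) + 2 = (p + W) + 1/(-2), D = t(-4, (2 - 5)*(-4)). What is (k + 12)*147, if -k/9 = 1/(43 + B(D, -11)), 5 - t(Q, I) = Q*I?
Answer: 96138/55 ≈ 1748.0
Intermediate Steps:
t(Q, I) = 5 - I*Q (t(Q, I) = 5 - Q*I = 5 - I*Q)
D = 53 (D = 5 - 1*(2 - 5)*(-4)*(-4) = 5 - 1*(-3*(-4))*(-4) = 5 - 1*12*(-4) = 5 + 48 = 53)
B(p, W) = -5/2 + W + p (B(p, W) = -2 + ((p + W) + 1/(-2)) = -2 + ((W + p) - 1/2) = -2 + (-1/2 + W + p) = -5/2 + W + p)
k = -6/55 (k = -9/(43 + (-5/2 - 11 + 53)) = -9/(43 + 79/2) = -9/165/2 = -9*2/165 = -6/55 ≈ -0.10909)
(k + 12)*147 = (-6/55 + 12)*147 = (654/55)*147 = 96138/55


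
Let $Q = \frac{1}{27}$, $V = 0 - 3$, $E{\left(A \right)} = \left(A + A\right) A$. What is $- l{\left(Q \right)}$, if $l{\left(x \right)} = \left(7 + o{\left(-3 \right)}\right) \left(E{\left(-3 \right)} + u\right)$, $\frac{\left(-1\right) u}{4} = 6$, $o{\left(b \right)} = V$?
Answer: $24$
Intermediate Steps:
$E{\left(A \right)} = 2 A^{2}$ ($E{\left(A \right)} = 2 A A = 2 A^{2}$)
$V = -3$
$Q = \frac{1}{27} \approx 0.037037$
$o{\left(b \right)} = -3$
$u = -24$ ($u = \left(-4\right) 6 = -24$)
$l{\left(x \right)} = -24$ ($l{\left(x \right)} = \left(7 - 3\right) \left(2 \left(-3\right)^{2} - 24\right) = 4 \left(2 \cdot 9 - 24\right) = 4 \left(18 - 24\right) = 4 \left(-6\right) = -24$)
$- l{\left(Q \right)} = \left(-1\right) \left(-24\right) = 24$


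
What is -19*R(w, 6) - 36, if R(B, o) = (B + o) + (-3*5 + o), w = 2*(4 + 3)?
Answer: -245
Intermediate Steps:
w = 14 (w = 2*7 = 14)
R(B, o) = -15 + B + 2*o (R(B, o) = (B + o) + (-15 + o) = -15 + B + 2*o)
-19*R(w, 6) - 36 = -19*(-15 + 14 + 2*6) - 36 = -19*(-15 + 14 + 12) - 36 = -19*11 - 36 = -209 - 36 = -245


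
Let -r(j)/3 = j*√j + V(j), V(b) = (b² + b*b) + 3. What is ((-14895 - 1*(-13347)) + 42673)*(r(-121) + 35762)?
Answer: -2142324625 + 164212125*I ≈ -2.1423e+9 + 1.6421e+8*I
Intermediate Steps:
V(b) = 3 + 2*b² (V(b) = (b² + b²) + 3 = 2*b² + 3 = 3 + 2*b²)
r(j) = -9 - 6*j² - 3*j^(3/2) (r(j) = -3*(j*√j + (3 + 2*j²)) = -3*(j^(3/2) + (3 + 2*j²)) = -3*(3 + j^(3/2) + 2*j²) = -9 - 6*j² - 3*j^(3/2))
((-14895 - 1*(-13347)) + 42673)*(r(-121) + 35762) = ((-14895 - 1*(-13347)) + 42673)*((-9 - 6*(-121)² - (-3993)*I) + 35762) = ((-14895 + 13347) + 42673)*((-9 - 6*14641 - (-3993)*I) + 35762) = (-1548 + 42673)*((-9 - 87846 + 3993*I) + 35762) = 41125*((-87855 + 3993*I) + 35762) = 41125*(-52093 + 3993*I) = -2142324625 + 164212125*I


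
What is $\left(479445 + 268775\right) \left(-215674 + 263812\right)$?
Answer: $36017814360$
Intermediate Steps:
$\left(479445 + 268775\right) \left(-215674 + 263812\right) = 748220 \cdot 48138 = 36017814360$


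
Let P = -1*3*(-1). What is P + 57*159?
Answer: 9066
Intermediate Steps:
P = 3 (P = -3*(-1) = 3)
P + 57*159 = 3 + 57*159 = 3 + 9063 = 9066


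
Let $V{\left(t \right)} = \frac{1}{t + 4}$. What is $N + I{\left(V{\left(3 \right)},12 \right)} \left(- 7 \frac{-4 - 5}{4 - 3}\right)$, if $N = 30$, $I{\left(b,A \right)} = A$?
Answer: $786$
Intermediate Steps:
$V{\left(t \right)} = \frac{1}{4 + t}$
$N + I{\left(V{\left(3 \right)},12 \right)} \left(- 7 \frac{-4 - 5}{4 - 3}\right) = 30 + 12 \left(- 7 \frac{-4 - 5}{4 - 3}\right) = 30 + 12 \left(- 7 \left(- \frac{9}{1}\right)\right) = 30 + 12 \left(- 7 \left(\left(-9\right) 1\right)\right) = 30 + 12 \left(\left(-7\right) \left(-9\right)\right) = 30 + 12 \cdot 63 = 30 + 756 = 786$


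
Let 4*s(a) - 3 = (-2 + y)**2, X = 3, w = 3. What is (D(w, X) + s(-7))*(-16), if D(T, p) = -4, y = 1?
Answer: 48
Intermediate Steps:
s(a) = 1 (s(a) = 3/4 + (-2 + 1)**2/4 = 3/4 + (1/4)*(-1)**2 = 3/4 + (1/4)*1 = 3/4 + 1/4 = 1)
(D(w, X) + s(-7))*(-16) = (-4 + 1)*(-16) = -3*(-16) = 48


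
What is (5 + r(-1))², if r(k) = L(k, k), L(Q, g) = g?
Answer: 16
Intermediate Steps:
r(k) = k
(5 + r(-1))² = (5 - 1)² = 4² = 16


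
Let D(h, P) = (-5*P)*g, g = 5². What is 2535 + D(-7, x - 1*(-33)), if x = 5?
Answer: -2215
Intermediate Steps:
g = 25
D(h, P) = -125*P (D(h, P) = -5*P*25 = -125*P)
2535 + D(-7, x - 1*(-33)) = 2535 - 125*(5 - 1*(-33)) = 2535 - 125*(5 + 33) = 2535 - 125*38 = 2535 - 4750 = -2215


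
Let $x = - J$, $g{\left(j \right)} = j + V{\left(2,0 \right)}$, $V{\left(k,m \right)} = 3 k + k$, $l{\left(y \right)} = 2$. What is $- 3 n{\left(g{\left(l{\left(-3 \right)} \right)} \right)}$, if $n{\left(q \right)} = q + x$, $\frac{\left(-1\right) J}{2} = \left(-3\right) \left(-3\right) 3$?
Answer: $-192$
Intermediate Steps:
$V{\left(k,m \right)} = 4 k$
$g{\left(j \right)} = 8 + j$ ($g{\left(j \right)} = j + 4 \cdot 2 = j + 8 = 8 + j$)
$J = -54$ ($J = - 2 \left(-3\right) \left(-3\right) 3 = - 2 \cdot 9 \cdot 3 = \left(-2\right) 27 = -54$)
$x = 54$ ($x = \left(-1\right) \left(-54\right) = 54$)
$n{\left(q \right)} = 54 + q$ ($n{\left(q \right)} = q + 54 = 54 + q$)
$- 3 n{\left(g{\left(l{\left(-3 \right)} \right)} \right)} = - 3 \left(54 + \left(8 + 2\right)\right) = - 3 \left(54 + 10\right) = \left(-3\right) 64 = -192$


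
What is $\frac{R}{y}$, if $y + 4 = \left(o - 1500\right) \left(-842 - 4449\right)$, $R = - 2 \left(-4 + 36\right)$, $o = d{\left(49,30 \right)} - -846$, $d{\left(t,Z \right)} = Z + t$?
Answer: $- \frac{64}{3042321} \approx -2.1037 \cdot 10^{-5}$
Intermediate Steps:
$o = 925$ ($o = \left(30 + 49\right) - -846 = 79 + 846 = 925$)
$R = -64$ ($R = \left(-2\right) 32 = -64$)
$y = 3042321$ ($y = -4 + \left(925 - 1500\right) \left(-842 - 4449\right) = -4 - -3042325 = -4 + 3042325 = 3042321$)
$\frac{R}{y} = - \frac{64}{3042321}$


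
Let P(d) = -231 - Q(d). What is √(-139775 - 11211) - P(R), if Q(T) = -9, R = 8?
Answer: 222 + I*√150986 ≈ 222.0 + 388.57*I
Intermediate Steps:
P(d) = -222 (P(d) = -231 - 1*(-9) = -231 + 9 = -222)
√(-139775 - 11211) - P(R) = √(-139775 - 11211) - 1*(-222) = √(-150986) + 222 = I*√150986 + 222 = 222 + I*√150986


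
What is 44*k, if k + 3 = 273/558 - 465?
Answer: -1913054/93 ≈ -20570.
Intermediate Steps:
k = -86957/186 (k = -3 + (273/558 - 465) = -3 + (273*(1/558) - 465) = -3 + (91/186 - 465) = -3 - 86399/186 = -86957/186 ≈ -467.51)
44*k = 44*(-86957/186) = -1913054/93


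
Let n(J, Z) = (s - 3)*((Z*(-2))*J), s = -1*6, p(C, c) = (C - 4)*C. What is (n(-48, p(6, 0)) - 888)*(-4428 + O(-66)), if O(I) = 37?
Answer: 49425096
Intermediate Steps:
p(C, c) = C*(-4 + C) (p(C, c) = (-4 + C)*C = C*(-4 + C))
s = -6
n(J, Z) = 18*J*Z (n(J, Z) = (-6 - 3)*((Z*(-2))*J) = -9*(-2*Z)*J = -(-18)*J*Z = 18*J*Z)
(n(-48, p(6, 0)) - 888)*(-4428 + O(-66)) = (18*(-48)*(6*(-4 + 6)) - 888)*(-4428 + 37) = (18*(-48)*(6*2) - 888)*(-4391) = (18*(-48)*12 - 888)*(-4391) = (-10368 - 888)*(-4391) = -11256*(-4391) = 49425096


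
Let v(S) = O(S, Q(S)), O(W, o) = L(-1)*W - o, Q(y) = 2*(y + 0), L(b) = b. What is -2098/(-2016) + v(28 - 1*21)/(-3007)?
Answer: 3175511/3031056 ≈ 1.0477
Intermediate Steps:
Q(y) = 2*y
O(W, o) = -W - o
v(S) = -3*S (v(S) = -S - 2*S = -3*S)
-2098/(-2016) + v(28 - 1*21)/(-3007) = -2098/(-2016) - 3*(28 - 1*21)/(-3007) = -2098*(-1/2016) - 3*(28 - 21)*(-1/3007) = 1049/1008 - 3*7*(-1/3007) = 1049/1008 - 21*(-1/3007) = 1049/1008 + 21/3007 = 3175511/3031056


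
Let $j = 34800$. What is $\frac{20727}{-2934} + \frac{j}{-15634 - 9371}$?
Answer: $- \frac{4595421}{543442} \approx -8.4561$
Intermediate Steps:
$\frac{20727}{-2934} + \frac{j}{-15634 - 9371} = \frac{20727}{-2934} + \frac{34800}{-15634 - 9371} = 20727 \left(- \frac{1}{2934}\right) + \frac{34800}{-15634 - 9371} = - \frac{2303}{326} + \frac{34800}{-25005} = - \frac{2303}{326} + 34800 \left(- \frac{1}{25005}\right) = - \frac{2303}{326} - \frac{2320}{1667} = - \frac{4595421}{543442}$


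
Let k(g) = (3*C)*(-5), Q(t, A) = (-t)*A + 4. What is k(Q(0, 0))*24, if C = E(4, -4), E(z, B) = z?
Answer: -1440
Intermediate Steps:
Q(t, A) = 4 - A*t (Q(t, A) = -A*t + 4 = 4 - A*t)
C = 4
k(g) = -60 (k(g) = (3*4)*(-5) = 12*(-5) = -60)
k(Q(0, 0))*24 = -60*24 = -1440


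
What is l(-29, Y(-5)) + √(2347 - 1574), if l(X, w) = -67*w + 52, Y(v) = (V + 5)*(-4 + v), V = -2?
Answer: 1861 + √773 ≈ 1888.8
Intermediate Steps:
Y(v) = -12 + 3*v (Y(v) = (-2 + 5)*(-4 + v) = 3*(-4 + v) = -12 + 3*v)
l(X, w) = 52 - 67*w
l(-29, Y(-5)) + √(2347 - 1574) = (52 - 67*(-12 + 3*(-5))) + √(2347 - 1574) = (52 - 67*(-12 - 15)) + √773 = (52 - 67*(-27)) + √773 = (52 + 1809) + √773 = 1861 + √773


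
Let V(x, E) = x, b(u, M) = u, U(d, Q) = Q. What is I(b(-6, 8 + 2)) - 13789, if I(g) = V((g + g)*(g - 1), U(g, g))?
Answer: -13705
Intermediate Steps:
I(g) = 2*g*(-1 + g) (I(g) = (g + g)*(g - 1) = (2*g)*(-1 + g) = 2*g*(-1 + g))
I(b(-6, 8 + 2)) - 13789 = 2*(-6)*(-1 - 6) - 13789 = 2*(-6)*(-7) - 13789 = 84 - 13789 = -13705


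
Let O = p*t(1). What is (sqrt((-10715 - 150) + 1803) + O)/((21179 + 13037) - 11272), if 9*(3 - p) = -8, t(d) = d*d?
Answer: 35/206496 + I*sqrt(9062)/22944 ≈ 0.00016949 + 0.004149*I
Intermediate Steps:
t(d) = d**2
p = 35/9 (p = 3 - 1/9*(-8) = 3 + 8/9 = 35/9 ≈ 3.8889)
O = 35/9 (O = (35/9)*1**2 = (35/9)*1 = 35/9 ≈ 3.8889)
(sqrt((-10715 - 150) + 1803) + O)/((21179 + 13037) - 11272) = (sqrt((-10715 - 150) + 1803) + 35/9)/((21179 + 13037) - 11272) = (sqrt(-10865 + 1803) + 35/9)/(34216 - 11272) = (sqrt(-9062) + 35/9)/22944 = (I*sqrt(9062) + 35/9)*(1/22944) = (35/9 + I*sqrt(9062))*(1/22944) = 35/206496 + I*sqrt(9062)/22944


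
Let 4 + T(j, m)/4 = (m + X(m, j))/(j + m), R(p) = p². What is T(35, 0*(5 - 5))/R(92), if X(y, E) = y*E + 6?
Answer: -67/37030 ≈ -0.0018093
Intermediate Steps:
X(y, E) = 6 + E*y (X(y, E) = E*y + 6 = 6 + E*y)
T(j, m) = -16 + 4*(6 + m + j*m)/(j + m) (T(j, m) = -16 + 4*((m + (6 + j*m))/(j + m)) = -16 + 4*((6 + m + j*m)/(j + m)) = -16 + 4*(6 + m + j*m)/(j + m))
T(35, 0*(5 - 5))/R(92) = (4*(6 - 4*35 - 0*(5 - 5) + 35*(0*(5 - 5)))/(35 + 0*(5 - 5)))/(92²) = (4*(6 - 140 - 0*0 + 35*(0*0))/(35 + 0*0))/8464 = (4*(6 - 140 - 3*0 + 35*0)/(35 + 0))*(1/8464) = (4*(6 - 140 + 0 + 0)/35)*(1/8464) = (4*(1/35)*(-134))*(1/8464) = -536/35*1/8464 = -67/37030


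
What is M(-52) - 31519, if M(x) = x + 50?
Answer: -31521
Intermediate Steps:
M(x) = 50 + x
M(-52) - 31519 = (50 - 52) - 31519 = -2 - 31519 = -31521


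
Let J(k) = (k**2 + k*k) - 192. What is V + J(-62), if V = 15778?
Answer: 23274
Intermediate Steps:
J(k) = -192 + 2*k**2 (J(k) = (k**2 + k**2) - 192 = 2*k**2 - 192 = -192 + 2*k**2)
V + J(-62) = 15778 + (-192 + 2*(-62)**2) = 15778 + (-192 + 2*3844) = 15778 + (-192 + 7688) = 15778 + 7496 = 23274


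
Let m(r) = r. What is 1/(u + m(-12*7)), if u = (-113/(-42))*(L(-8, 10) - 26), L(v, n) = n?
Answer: -21/2668 ≈ -0.0078711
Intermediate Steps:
u = -904/21 (u = (-113/(-42))*(10 - 26) = -113*(-1/42)*(-16) = (113/42)*(-16) = -904/21 ≈ -43.048)
1/(u + m(-12*7)) = 1/(-904/21 - 12*7) = 1/(-904/21 - 84) = 1/(-2668/21) = -21/2668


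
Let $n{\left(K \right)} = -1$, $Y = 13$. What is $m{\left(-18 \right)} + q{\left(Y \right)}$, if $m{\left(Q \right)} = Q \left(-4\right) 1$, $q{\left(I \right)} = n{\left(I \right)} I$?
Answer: $59$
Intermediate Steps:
$q{\left(I \right)} = - I$
$m{\left(Q \right)} = - 4 Q$ ($m{\left(Q \right)} = - 4 Q 1 = - 4 Q$)
$m{\left(-18 \right)} + q{\left(Y \right)} = \left(-4\right) \left(-18\right) - 13 = 72 - 13 = 59$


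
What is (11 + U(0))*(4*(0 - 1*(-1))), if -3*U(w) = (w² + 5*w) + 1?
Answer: 128/3 ≈ 42.667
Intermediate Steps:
U(w) = -⅓ - 5*w/3 - w²/3 (U(w) = -((w² + 5*w) + 1)/3 = -(1 + w² + 5*w)/3 = -⅓ - 5*w/3 - w²/3)
(11 + U(0))*(4*(0 - 1*(-1))) = (11 + (-⅓ - 5/3*0 - ⅓*0²))*(4*(0 - 1*(-1))) = (11 + (-⅓ + 0 - ⅓*0))*(4*(0 + 1)) = (11 + (-⅓ + 0 + 0))*(4*1) = (11 - ⅓)*4 = (32/3)*4 = 128/3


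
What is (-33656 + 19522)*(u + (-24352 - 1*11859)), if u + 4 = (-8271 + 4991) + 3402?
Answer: 510138462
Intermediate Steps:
u = 118 (u = -4 + ((-8271 + 4991) + 3402) = -4 + (-3280 + 3402) = -4 + 122 = 118)
(-33656 + 19522)*(u + (-24352 - 1*11859)) = (-33656 + 19522)*(118 + (-24352 - 1*11859)) = -14134*(118 + (-24352 - 11859)) = -14134*(118 - 36211) = -14134*(-36093) = 510138462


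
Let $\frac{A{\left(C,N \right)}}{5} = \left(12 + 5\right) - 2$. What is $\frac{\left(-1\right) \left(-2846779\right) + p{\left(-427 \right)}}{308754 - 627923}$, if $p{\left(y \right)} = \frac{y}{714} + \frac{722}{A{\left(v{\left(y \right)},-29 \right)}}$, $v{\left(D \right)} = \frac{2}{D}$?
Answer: $- \frac{7259309473}{813880950} \approx -8.9194$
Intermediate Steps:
$A{\left(C,N \right)} = 75$ ($A{\left(C,N \right)} = 5 \left(\left(12 + 5\right) - 2\right) = 5 \left(17 - 2\right) = 5 \cdot 15 = 75$)
$p{\left(y \right)} = \frac{722}{75} + \frac{y}{714}$ ($p{\left(y \right)} = \frac{y}{714} + \frac{722}{75} = \frac{722}{75} + \frac{y}{714}$)
$\frac{\left(-1\right) \left(-2846779\right) + p{\left(-427 \right)}}{308754 - 627923} = \frac{\left(-1\right) \left(-2846779\right) + \left(\frac{722}{75} + \frac{1}{714} \left(-427\right)\right)}{308754 - 627923} = \frac{2846779 + \left(\frac{722}{75} - \frac{61}{102}\right)}{-319169} = \left(2846779 + \frac{23023}{2550}\right) \left(- \frac{1}{319169}\right) = \frac{7259309473}{2550} \left(- \frac{1}{319169}\right) = - \frac{7259309473}{813880950}$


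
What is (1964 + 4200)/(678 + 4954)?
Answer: 1541/1408 ≈ 1.0945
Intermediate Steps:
(1964 + 4200)/(678 + 4954) = 6164/5632 = 6164*(1/5632) = 1541/1408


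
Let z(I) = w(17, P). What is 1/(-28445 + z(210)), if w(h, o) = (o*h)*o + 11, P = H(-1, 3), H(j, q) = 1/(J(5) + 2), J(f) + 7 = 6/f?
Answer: -361/10264249 ≈ -3.5171e-5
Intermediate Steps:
J(f) = -7 + 6/f
H(j, q) = -5/19 (H(j, q) = 1/((-7 + 6/5) + 2) = 1/(-29/5 + 2) = 1/(-19/5) = -5/19)
P = -5/19 ≈ -0.26316
w(h, o) = 11 + h*o² (w(h, o) = (h*o)*o + 11 = h*o² + 11 = 11 + h*o²)
z(I) = 4396/361 (z(I) = 11 + 17*(-5/19)² = 11 + 17*(25/361) = 11 + 425/361 = 4396/361)
1/(-28445 + z(210)) = 1/(-28445 + 4396/361) = 1/(-10264249/361) = -361/10264249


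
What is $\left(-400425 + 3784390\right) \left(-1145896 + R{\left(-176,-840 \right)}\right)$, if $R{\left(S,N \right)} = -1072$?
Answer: $-3881299568120$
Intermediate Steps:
$\left(-400425 + 3784390\right) \left(-1145896 + R{\left(-176,-840 \right)}\right) = \left(-400425 + 3784390\right) \left(-1145896 - 1072\right) = 3383965 \left(-1146968\right) = -3881299568120$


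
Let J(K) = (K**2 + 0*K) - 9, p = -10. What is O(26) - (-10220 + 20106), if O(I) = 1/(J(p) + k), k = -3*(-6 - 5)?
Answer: -1225863/124 ≈ -9886.0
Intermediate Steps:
J(K) = -9 + K**2 (J(K) = (K**2 + 0) - 9 = K**2 - 9 = -9 + K**2)
k = 33 (k = -3*(-11) = 33)
O(I) = 1/124 (O(I) = 1/((-9 + (-10)**2) + 33) = 1/((-9 + 100) + 33) = 1/(91 + 33) = 1/124)
O(26) - (-10220 + 20106) = 1/124 - (-10220 + 20106) = 1/124 - 1*9886 = 1/124 - 9886 = -1225863/124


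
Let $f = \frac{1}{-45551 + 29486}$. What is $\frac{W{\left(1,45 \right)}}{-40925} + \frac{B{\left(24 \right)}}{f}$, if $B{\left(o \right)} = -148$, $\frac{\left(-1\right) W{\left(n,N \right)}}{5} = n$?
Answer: $\frac{19460819701}{8185} \approx 2.3776 \cdot 10^{6}$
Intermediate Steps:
$W{\left(n,N \right)} = - 5 n$
$f = - \frac{1}{16065}$ ($f = \frac{1}{-16065} = - \frac{1}{16065} \approx -6.2247 \cdot 10^{-5}$)
$\frac{W{\left(1,45 \right)}}{-40925} + \frac{B{\left(24 \right)}}{f} = \frac{\left(-5\right) 1}{-40925} - \frac{148}{- \frac{1}{16065}} = \left(-5\right) \left(- \frac{1}{40925}\right) - -2377620 = \frac{1}{8185} + 2377620 = \frac{19460819701}{8185}$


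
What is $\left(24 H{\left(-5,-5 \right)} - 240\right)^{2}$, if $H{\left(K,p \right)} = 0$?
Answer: $57600$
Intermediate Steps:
$\left(24 H{\left(-5,-5 \right)} - 240\right)^{2} = \left(24 \cdot 0 - 240\right)^{2} = \left(0 - 240\right)^{2} = \left(-240\right)^{2} = 57600$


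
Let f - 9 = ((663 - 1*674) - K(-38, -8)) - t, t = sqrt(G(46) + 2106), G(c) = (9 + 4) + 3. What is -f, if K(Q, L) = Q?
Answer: -36 + sqrt(2122) ≈ 10.065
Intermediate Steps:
G(c) = 16 (G(c) = 13 + 3 = 16)
t = sqrt(2122) (t = sqrt(16 + 2106) = sqrt(2122) ≈ 46.065)
f = 36 - sqrt(2122) (f = 9 + (((663 - 1*674) - 1*(-38)) - sqrt(2122)) = 9 + (((663 - 674) + 38) - sqrt(2122)) = 9 + ((-11 + 38) - sqrt(2122)) = 9 + (27 - sqrt(2122)) = 36 - sqrt(2122) ≈ -10.065)
-f = -(36 - sqrt(2122)) = -36 + sqrt(2122)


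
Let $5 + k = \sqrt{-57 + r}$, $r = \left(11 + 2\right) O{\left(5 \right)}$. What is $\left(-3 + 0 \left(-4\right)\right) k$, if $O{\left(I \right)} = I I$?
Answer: $15 - 6 \sqrt{67} \approx -34.112$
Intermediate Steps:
$O{\left(I \right)} = I^{2}$
$r = 325$ ($r = \left(11 + 2\right) 5^{2} = 13 \cdot 25 = 325$)
$k = -5 + 2 \sqrt{67}$ ($k = -5 + \sqrt{-57 + 325} = -5 + \sqrt{268} = -5 + 2 \sqrt{67} \approx 11.371$)
$\left(-3 + 0 \left(-4\right)\right) k = \left(-3 + 0 \left(-4\right)\right) \left(-5 + 2 \sqrt{67}\right) = \left(-3 + 0\right) \left(-5 + 2 \sqrt{67}\right) = - 3 \left(-5 + 2 \sqrt{67}\right) = 15 - 6 \sqrt{67}$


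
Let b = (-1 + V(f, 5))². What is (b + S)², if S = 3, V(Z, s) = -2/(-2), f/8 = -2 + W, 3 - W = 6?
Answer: 9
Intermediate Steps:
W = -3 (W = 3 - 1*6 = 3 - 6 = -3)
f = -40 (f = 8*(-2 - 3) = 8*(-5) = -40)
V(Z, s) = 1 (V(Z, s) = -2*(-½) = 1)
b = 0 (b = (-1 + 1)² = 0² = 0)
(b + S)² = (0 + 3)² = 3² = 9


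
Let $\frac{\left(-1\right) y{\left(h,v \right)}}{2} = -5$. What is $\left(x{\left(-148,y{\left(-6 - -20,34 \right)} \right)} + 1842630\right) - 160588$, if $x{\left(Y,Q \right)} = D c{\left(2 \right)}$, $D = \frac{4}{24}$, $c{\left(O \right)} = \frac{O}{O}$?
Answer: $\frac{10092253}{6} \approx 1.682 \cdot 10^{6}$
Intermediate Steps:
$c{\left(O \right)} = 1$
$y{\left(h,v \right)} = 10$ ($y{\left(h,v \right)} = \left(-2\right) \left(-5\right) = 10$)
$D = \frac{1}{6}$ ($D = 4 \cdot \frac{1}{24} = \frac{1}{6} \approx 0.16667$)
$x{\left(Y,Q \right)} = \frac{1}{6}$ ($x{\left(Y,Q \right)} = \frac{1}{6} \cdot 1 = \frac{1}{6}$)
$\left(x{\left(-148,y{\left(-6 - -20,34 \right)} \right)} + 1842630\right) - 160588 = \left(\frac{1}{6} + 1842630\right) - 160588 = \frac{11055781}{6} - 160588 = \frac{10092253}{6}$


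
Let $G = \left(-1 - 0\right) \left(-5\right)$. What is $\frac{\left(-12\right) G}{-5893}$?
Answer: $\frac{60}{5893} \approx 0.010182$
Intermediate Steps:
$G = 5$ ($G = \left(-1 + 0\right) \left(-5\right) = \left(-1\right) \left(-5\right) = 5$)
$\frac{\left(-12\right) G}{-5893} = \frac{\left(-12\right) 5}{-5893} = \left(-60\right) \left(- \frac{1}{5893}\right) = \frac{60}{5893}$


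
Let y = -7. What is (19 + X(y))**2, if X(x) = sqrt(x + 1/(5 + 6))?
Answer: 3895/11 + 76*I*sqrt(209)/11 ≈ 354.09 + 99.884*I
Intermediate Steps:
X(x) = sqrt(1/11 + x) (X(x) = sqrt(x + 1/11) = sqrt(1/11 + x))
(19 + X(y))**2 = (19 + sqrt(11 + 121*(-7))/11)**2 = (19 + sqrt(11 - 847)/11)**2 = (19 + sqrt(-836)/11)**2 = (19 + (2*I*sqrt(209))/11)**2 = (19 + 2*I*sqrt(209)/11)**2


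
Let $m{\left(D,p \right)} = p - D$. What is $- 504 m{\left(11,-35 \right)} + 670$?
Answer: $23854$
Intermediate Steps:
$- 504 m{\left(11,-35 \right)} + 670 = - 504 \left(-35 - 11\right) + 670 = \left(-504\right) \left(-46\right) + 670 = 23184 + 670 = 23854$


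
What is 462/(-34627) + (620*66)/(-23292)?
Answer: -118974812/67211007 ≈ -1.7702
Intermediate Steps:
462/(-34627) + (620*66)/(-23292) = 462*(-1/34627) + 40920*(-1/23292) = -462/34627 - 3410/1941 = -118974812/67211007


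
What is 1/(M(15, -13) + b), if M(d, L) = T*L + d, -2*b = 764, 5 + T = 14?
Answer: -1/484 ≈ -0.0020661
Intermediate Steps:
T = 9 (T = -5 + 14 = 9)
b = -382 (b = -½*764 = -382)
M(d, L) = d + 9*L (M(d, L) = 9*L + d = d + 9*L)
1/(M(15, -13) + b) = 1/((15 + 9*(-13)) - 382) = 1/((15 - 117) - 382) = 1/(-102 - 382) = 1/(-484) = -1/484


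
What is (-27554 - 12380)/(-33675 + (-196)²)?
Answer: -39934/4741 ≈ -8.4231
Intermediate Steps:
(-27554 - 12380)/(-33675 + (-196)²) = -39934/(-33675 + 38416) = -39934/4741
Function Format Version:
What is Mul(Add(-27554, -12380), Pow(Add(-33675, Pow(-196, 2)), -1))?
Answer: Rational(-39934, 4741) ≈ -8.4231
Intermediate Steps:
Mul(Add(-27554, -12380), Pow(Add(-33675, Pow(-196, 2)), -1)) = Mul(-39934, Pow(Add(-33675, 38416), -1)) = Mul(-39934, Pow(4741, -1)) = Mul(-39934, Rational(1, 4741)) = Rational(-39934, 4741)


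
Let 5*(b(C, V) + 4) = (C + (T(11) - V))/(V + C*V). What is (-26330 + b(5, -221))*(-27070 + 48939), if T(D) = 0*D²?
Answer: -1909105156687/3315 ≈ -5.7590e+8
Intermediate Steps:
T(D) = 0
b(C, V) = -4 + (C - V)/(5*(V + C*V)) (b(C, V) = -4 + ((C + (0 - V))/(V + C*V))/5 = -4 + ((C - V)/(V + C*V))/5 = -4 + (C - V)/(5*(V + C*V)))
(-26330 + b(5, -221))*(-27070 + 48939) = (-26330 + (⅕)*(5 - 21*(-221) - 20*5*(-221))/(-221*(1 + 5)))*(-27070 + 48939) = (-26330 + (⅕)*(-1/221)*(5 + 4641 + 22100)/6)*21869 = (-26330 + (⅕)*(-1/221)*(⅙)*26746)*21869 = (-26330 - 13373/3315)*21869 = -87297323/3315*21869 = -1909105156687/3315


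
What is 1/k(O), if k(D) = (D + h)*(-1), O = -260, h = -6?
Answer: 1/266 ≈ 0.0037594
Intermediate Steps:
k(D) = 6 - D (k(D) = (D - 6)*(-1) = (-6 + D)*(-1) = 6 - D)
1/k(O) = 1/(6 - 1*(-260)) = 1/(6 + 260) = 1/266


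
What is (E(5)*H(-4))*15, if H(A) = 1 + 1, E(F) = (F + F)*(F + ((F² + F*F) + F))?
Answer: 18000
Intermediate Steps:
E(F) = 2*F*(2*F + 2*F²) (E(F) = (2*F)*(F + ((F² + F²) + F)) = (2*F)*(F + (2*F² + F)) = (2*F)*(F + (F + 2*F²)) = (2*F)*(2*F + 2*F²) = 2*F*(2*F + 2*F²))
H(A) = 2
(E(5)*H(-4))*15 = ((4*5²*(1 + 5))*2)*15 = ((4*25*6)*2)*15 = (600*2)*15 = 1200*15 = 18000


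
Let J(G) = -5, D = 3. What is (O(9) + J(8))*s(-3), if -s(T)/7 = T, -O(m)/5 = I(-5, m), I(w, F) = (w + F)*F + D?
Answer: -4200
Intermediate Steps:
I(w, F) = 3 + F*(F + w) (I(w, F) = (w + F)*F + 3 = (F + w)*F + 3 = F*(F + w) + 3 = 3 + F*(F + w))
O(m) = -15 - 5*m² + 25*m (O(m) = -5*(3 + m² + m*(-5)) = -5*(3 + m² - 5*m) = -15 - 5*m² + 25*m)
s(T) = -7*T
(O(9) + J(8))*s(-3) = ((-15 - 5*9² + 25*9) - 5)*(-7*(-3)) = ((-15 - 5*81 + 225) - 5)*21 = ((-15 - 405 + 225) - 5)*21 = (-195 - 5)*21 = -200*21 = -4200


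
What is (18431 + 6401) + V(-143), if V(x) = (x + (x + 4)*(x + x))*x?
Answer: -5639541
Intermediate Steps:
V(x) = x*(x + 2*x*(4 + x)) (V(x) = (x + (4 + x)*(2*x))*x = (x + 2*x*(4 + x))*x = x*(x + 2*x*(4 + x)))
(18431 + 6401) + V(-143) = (18431 + 6401) + (-143)²*(9 + 2*(-143)) = 24832 + 20449*(9 - 286) = 24832 + 20449*(-277) = 24832 - 5664373 = -5639541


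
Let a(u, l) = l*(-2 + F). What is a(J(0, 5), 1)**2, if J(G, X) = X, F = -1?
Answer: 9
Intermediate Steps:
a(u, l) = -3*l (a(u, l) = l*(-2 - 1) = l*(-3) = -3*l)
a(J(0, 5), 1)**2 = (-3*1)**2 = (-3)**2 = 9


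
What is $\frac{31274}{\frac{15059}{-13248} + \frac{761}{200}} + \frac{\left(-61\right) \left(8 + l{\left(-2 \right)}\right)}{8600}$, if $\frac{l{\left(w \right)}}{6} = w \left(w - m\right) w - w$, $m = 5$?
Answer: $\frac{22271584523437}{1900043150} \approx 11722.0$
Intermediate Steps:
$l{\left(w \right)} = - 6 w + 6 w^{2} \left(-5 + w\right)$ ($l{\left(w \right)} = 6 \left(w \left(w - 5\right) w - w\right) = 6 \left(w \left(-5 + w\right) w - w\right) = 6 \left(w^{2} \left(-5 + w\right) - w\right) = 6 \left(- w + w^{2} \left(-5 + w\right)\right) = - 6 w + 6 w^{2} \left(-5 + w\right)$)
$\frac{31274}{\frac{15059}{-13248} + \frac{761}{200}} + \frac{\left(-61\right) \left(8 + l{\left(-2 \right)}\right)}{8600} = \frac{31274}{\frac{15059}{-13248} + \frac{761}{200}} + \frac{\left(-61\right) \left(8 + 6 \left(-2\right) \left(-1 + \left(-2\right)^{2} - -10\right)\right)}{8600} = \frac{31274}{15059 \left(- \frac{1}{13248}\right) + 761 \cdot \frac{1}{200}} + - 61 \left(8 + 6 \left(-2\right) \left(-1 + 4 + 10\right)\right) \frac{1}{8600} = \frac{31274}{- \frac{15059}{13248} + \frac{761}{200}} + - 61 \left(8 + 6 \left(-2\right) 13\right) \frac{1}{8600} = \frac{31274}{\frac{883741}{331200}} + - 61 \left(8 - 156\right) \frac{1}{8600} = 31274 \cdot \frac{331200}{883741} + \left(-61\right) \left(-148\right) \frac{1}{8600} = \frac{10357948800}{883741} + 9028 \cdot \frac{1}{8600} = \frac{10357948800}{883741} + \frac{2257}{2150} = \frac{22271584523437}{1900043150}$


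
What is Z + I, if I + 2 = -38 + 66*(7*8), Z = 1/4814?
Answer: 17599985/4814 ≈ 3656.0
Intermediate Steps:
Z = 1/4814 ≈ 0.00020773
I = 3656 (I = -2 + (-38 + 66*(7*8)) = -2 + (-38 + 66*56) = -2 + (-38 + 3696) = -2 + 3658 = 3656)
Z + I = 1/4814 + 3656 = 17599985/4814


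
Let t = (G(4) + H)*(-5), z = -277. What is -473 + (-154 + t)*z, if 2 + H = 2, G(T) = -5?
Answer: 35260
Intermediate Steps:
H = 0 (H = -2 + 2 = 0)
t = 25 (t = (-5 + 0)*(-5) = -5*(-5) = 25)
-473 + (-154 + t)*z = -473 + (-154 + 25)*(-277) = -473 - 129*(-277) = -473 + 35733 = 35260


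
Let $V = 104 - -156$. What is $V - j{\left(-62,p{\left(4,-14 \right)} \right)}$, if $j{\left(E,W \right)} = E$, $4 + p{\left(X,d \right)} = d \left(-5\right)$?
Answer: $322$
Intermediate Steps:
$p{\left(X,d \right)} = -4 - 5 d$ ($p{\left(X,d \right)} = -4 + d \left(-5\right) = -4 - 5 d$)
$V = 260$ ($V = 104 + 156 = 260$)
$V - j{\left(-62,p{\left(4,-14 \right)} \right)} = 260 - -62 = 260 + 62 = 322$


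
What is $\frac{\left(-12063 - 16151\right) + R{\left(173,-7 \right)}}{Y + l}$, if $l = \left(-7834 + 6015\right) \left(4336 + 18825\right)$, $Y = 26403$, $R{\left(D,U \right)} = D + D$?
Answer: $\frac{6967}{10525864} \approx 0.00066189$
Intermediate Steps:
$R{\left(D,U \right)} = 2 D$
$l = -42129859$ ($l = \left(-1819\right) 23161 = -42129859$)
$\frac{\left(-12063 - 16151\right) + R{\left(173,-7 \right)}}{Y + l} = \frac{\left(-12063 - 16151\right) + 2 \cdot 173}{26403 - 42129859} = \frac{\left(-12063 - 16151\right) + 346}{-42103456} = \left(-28214 + 346\right) \left(- \frac{1}{42103456}\right) = \left(-27868\right) \left(- \frac{1}{42103456}\right) = \frac{6967}{10525864}$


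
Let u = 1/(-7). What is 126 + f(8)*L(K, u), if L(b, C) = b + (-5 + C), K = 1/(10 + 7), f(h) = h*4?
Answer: -4366/119 ≈ -36.689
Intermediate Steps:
u = -⅐ ≈ -0.14286
f(h) = 4*h
K = 1/17 ≈ 0.058824
L(b, C) = -5 + C + b
126 + f(8)*L(K, u) = 126 + (4*8)*(-5 - ⅐ + 1/17) = 126 + 32*(-605/119) = 126 - 19360/119 = -4366/119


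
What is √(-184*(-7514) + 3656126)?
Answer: √5038702 ≈ 2244.7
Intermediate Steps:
√(-184*(-7514) + 3656126) = √(1382576 + 3656126) = √5038702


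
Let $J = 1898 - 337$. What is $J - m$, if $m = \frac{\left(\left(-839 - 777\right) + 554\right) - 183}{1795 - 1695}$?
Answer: $\frac{31469}{20} \approx 1573.4$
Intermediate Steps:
$J = 1561$ ($J = 1898 - 337 = 1561$)
$m = - \frac{249}{20}$ ($m = \frac{\left(-1616 + 554\right) - 183}{100} = \left(-1062 - 183\right) \frac{1}{100} = \left(-1245\right) \frac{1}{100} = - \frac{249}{20} \approx -12.45$)
$J - m = 1561 - - \frac{249}{20} = 1561 + \frac{249}{20} = \frac{31469}{20}$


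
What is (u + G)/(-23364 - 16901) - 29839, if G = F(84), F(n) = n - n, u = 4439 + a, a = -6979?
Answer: -240292959/8053 ≈ -29839.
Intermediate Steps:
u = -2540 (u = 4439 - 6979 = -2540)
F(n) = 0
G = 0
(u + G)/(-23364 - 16901) - 29839 = (-2540 + 0)/(-23364 - 16901) - 29839 = -2540/(-40265) - 29839 = -2540*(-1/40265) - 29839 = 508/8053 - 29839 = -240292959/8053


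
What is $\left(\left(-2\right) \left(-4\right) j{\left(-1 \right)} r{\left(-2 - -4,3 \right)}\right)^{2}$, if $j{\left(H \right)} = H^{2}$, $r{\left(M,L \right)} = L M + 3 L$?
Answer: $14400$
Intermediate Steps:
$r{\left(M,L \right)} = 3 L + L M$
$\left(\left(-2\right) \left(-4\right) j{\left(-1 \right)} r{\left(-2 - -4,3 \right)}\right)^{2} = \left(\left(-2\right) \left(-4\right) \left(-1\right)^{2} \cdot 3 \left(3 - -2\right)\right)^{2} = \left(8 \cdot 1 \cdot 3 \left(3 + \left(-2 + 4\right)\right)\right)^{2} = \left(8 \cdot 3 \left(3 + 2\right)\right)^{2} = \left(8 \cdot 3 \cdot 5\right)^{2} = \left(8 \cdot 15\right)^{2} = 120^{2} = 14400$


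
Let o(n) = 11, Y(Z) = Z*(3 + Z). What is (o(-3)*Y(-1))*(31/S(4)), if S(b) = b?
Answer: -341/2 ≈ -170.50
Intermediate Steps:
(o(-3)*Y(-1))*(31/S(4)) = (11*(-(3 - 1)))*(31/4) = (11*(-1*2))*(31*(¼)) = (11*(-2))*(31/4) = -22*31/4 = -341/2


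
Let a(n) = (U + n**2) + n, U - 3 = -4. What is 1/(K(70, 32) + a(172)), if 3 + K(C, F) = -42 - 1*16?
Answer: 1/29694 ≈ 3.3677e-5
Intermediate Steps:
K(C, F) = -61 (K(C, F) = -3 + (-42 - 1*16) = -3 + (-42 - 16) = -3 - 58 = -61)
U = -1 (U = 3 - 4 = -1)
a(n) = -1 + n + n**2 (a(n) = (-1 + n**2) + n = -1 + n + n**2)
1/(K(70, 32) + a(172)) = 1/(-61 + (-1 + 172 + 172**2)) = 1/(-61 + (-1 + 172 + 29584)) = 1/(-61 + 29755) = 1/29694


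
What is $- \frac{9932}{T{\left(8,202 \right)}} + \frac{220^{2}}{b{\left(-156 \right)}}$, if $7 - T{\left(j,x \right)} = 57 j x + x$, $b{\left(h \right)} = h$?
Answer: $- \frac{372175784}{1199991} \approx -310.15$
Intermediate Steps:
$T{\left(j,x \right)} = 7 - x - 57 j x$ ($T{\left(j,x \right)} = 7 - \left(57 j x + x\right) = 7 - \left(x + 57 j x\right) = 7 - x - 57 j x$)
$- \frac{9932}{T{\left(8,202 \right)}} + \frac{220^{2}}{b{\left(-156 \right)}} = - \frac{9932}{7 - 202 - 456 \cdot 202} + \frac{220^{2}}{-156} = - \frac{9932}{7 - 202 - 92112} + 48400 \left(- \frac{1}{156}\right) = - \frac{9932}{-92307} - \frac{12100}{39} = \left(-9932\right) \left(- \frac{1}{92307}\right) - \frac{12100}{39} = \frac{9932}{92307} - \frac{12100}{39} = - \frac{372175784}{1199991}$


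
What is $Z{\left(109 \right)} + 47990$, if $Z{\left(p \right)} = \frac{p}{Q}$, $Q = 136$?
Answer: $\frac{6526749}{136} \approx 47991.0$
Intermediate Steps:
$Z{\left(p \right)} = \frac{p}{136}$
$Z{\left(109 \right)} + 47990 = \frac{1}{136} \cdot 109 + 47990 = \frac{109}{136} + 47990 = \frac{6526749}{136}$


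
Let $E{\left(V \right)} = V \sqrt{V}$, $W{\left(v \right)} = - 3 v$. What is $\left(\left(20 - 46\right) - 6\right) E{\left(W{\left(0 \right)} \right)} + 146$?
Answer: $146$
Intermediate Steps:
$E{\left(V \right)} = V^{\frac{3}{2}}$
$\left(\left(20 - 46\right) - 6\right) E{\left(W{\left(0 \right)} \right)} + 146 = \left(\left(20 - 46\right) - 6\right) \left(\left(-3\right) 0\right)^{\frac{3}{2}} + 146 = \left(-26 - 6\right) 0^{\frac{3}{2}} + 146 = \left(-32\right) 0 + 146 = 0 + 146 = 146$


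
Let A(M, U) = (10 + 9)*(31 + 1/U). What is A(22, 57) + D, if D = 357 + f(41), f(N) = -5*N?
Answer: 2224/3 ≈ 741.33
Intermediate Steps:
D = 152 (D = 357 - 5*41 = 357 - 205 = 152)
A(M, U) = 589 + 19/U (A(M, U) = 19*(31 + 1/U) = 589 + 19/U)
A(22, 57) + D = (589 + 19/57) + 152 = (589 + 19*(1/57)) + 152 = (589 + ⅓) + 152 = 1768/3 + 152 = 2224/3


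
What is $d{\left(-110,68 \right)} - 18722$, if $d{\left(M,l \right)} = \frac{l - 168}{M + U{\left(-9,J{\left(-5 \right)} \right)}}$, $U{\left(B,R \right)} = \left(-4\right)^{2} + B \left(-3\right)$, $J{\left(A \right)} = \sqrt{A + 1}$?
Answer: $- \frac{1254274}{67} \approx -18721.0$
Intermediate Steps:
$J{\left(A \right)} = \sqrt{1 + A}$
$U{\left(B,R \right)} = 16 - 3 B$
$d{\left(M,l \right)} = \frac{-168 + l}{43 + M}$ ($d{\left(M,l \right)} = \frac{l - 168}{M + \left(16 - -27\right)} = \frac{-168 + l}{M + \left(16 + 27\right)} = \frac{-168 + l}{M + 43} = \frac{-168 + l}{43 + M}$)
$d{\left(-110,68 \right)} - 18722 = \frac{-168 + 68}{43 - 110} - 18722 = \frac{1}{-67} \left(-100\right) - 18722 = \left(- \frac{1}{67}\right) \left(-100\right) - 18722 = \frac{100}{67} - 18722 = - \frac{1254274}{67}$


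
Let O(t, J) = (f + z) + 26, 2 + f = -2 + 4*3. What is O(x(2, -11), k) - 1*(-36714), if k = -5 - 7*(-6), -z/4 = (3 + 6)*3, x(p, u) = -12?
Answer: 36640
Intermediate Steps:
z = -108 (z = -4*(3 + 6)*3 = -36*3 = -4*27 = -108)
f = 8 (f = -2 + (-2 + 4*3) = -2 + (-2 + 12) = -2 + 10 = 8)
k = 37 (k = -5 + 42 = 37)
O(t, J) = -74 (O(t, J) = (8 - 108) + 26 = -100 + 26 = -74)
O(x(2, -11), k) - 1*(-36714) = -74 - 1*(-36714) = -74 + 36714 = 36640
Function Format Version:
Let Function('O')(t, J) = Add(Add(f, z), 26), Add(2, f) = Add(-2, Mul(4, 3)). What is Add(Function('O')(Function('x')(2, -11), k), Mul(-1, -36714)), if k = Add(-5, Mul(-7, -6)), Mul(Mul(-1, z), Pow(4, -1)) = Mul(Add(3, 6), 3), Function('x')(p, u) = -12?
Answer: 36640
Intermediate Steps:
z = -108 (z = Mul(-4, Mul(Add(3, 6), 3)) = Mul(-4, Mul(9, 3)) = Mul(-4, 27) = -108)
f = 8 (f = Add(-2, Add(-2, Mul(4, 3))) = Add(-2, Add(-2, 12)) = Add(-2, 10) = 8)
k = 37 (k = Add(-5, 42) = 37)
Function('O')(t, J) = -74 (Function('O')(t, J) = Add(Add(8, -108), 26) = Add(-100, 26) = -74)
Add(Function('O')(Function('x')(2, -11), k), Mul(-1, -36714)) = Add(-74, Mul(-1, -36714)) = Add(-74, 36714) = 36640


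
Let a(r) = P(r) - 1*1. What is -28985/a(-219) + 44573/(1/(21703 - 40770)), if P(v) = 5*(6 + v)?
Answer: -905965005821/1066 ≈ -8.4987e+8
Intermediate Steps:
P(v) = 30 + 5*v
a(r) = 29 + 5*r (a(r) = (30 + 5*r) - 1*1 = (30 + 5*r) - 1 = 29 + 5*r)
-28985/a(-219) + 44573/(1/(21703 - 40770)) = -28985/(29 + 5*(-219)) + 44573/(1/(21703 - 40770)) = -28985/(29 - 1095) + 44573/(1/(-19067)) = -28985/(-1066) + 44573/(-1/19067) = -28985*(-1/1066) + 44573*(-19067) = 28985/1066 - 849873391 = -905965005821/1066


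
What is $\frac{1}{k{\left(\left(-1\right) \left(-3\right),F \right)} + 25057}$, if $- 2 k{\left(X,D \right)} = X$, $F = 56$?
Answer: $\frac{2}{50111} \approx 3.9911 \cdot 10^{-5}$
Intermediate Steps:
$k{\left(X,D \right)} = - \frac{X}{2}$
$\frac{1}{k{\left(\left(-1\right) \left(-3\right),F \right)} + 25057} = \frac{1}{- \frac{\left(-1\right) \left(-3\right)}{2} + 25057} = \frac{1}{\left(- \frac{1}{2}\right) 3 + 25057} = \frac{1}{- \frac{3}{2} + 25057} = \frac{1}{\frac{50111}{2}} = \frac{2}{50111}$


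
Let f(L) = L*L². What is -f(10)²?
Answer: -1000000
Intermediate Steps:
f(L) = L³
-f(10)² = -(10³)² = -1*1000² = -1*1000000 = -1000000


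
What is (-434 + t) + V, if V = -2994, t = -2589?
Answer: -6017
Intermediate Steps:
(-434 + t) + V = (-434 - 2589) - 2994 = -3023 - 2994 = -6017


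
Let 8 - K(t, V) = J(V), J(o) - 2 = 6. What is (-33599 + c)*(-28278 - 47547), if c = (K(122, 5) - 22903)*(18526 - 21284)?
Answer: -4787050246875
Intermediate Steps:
J(o) = 8 (J(o) = 2 + 6 = 8)
K(t, V) = 0 (K(t, V) = 8 - 1*8 = 8 - 8 = 0)
c = 63166474 (c = (0 - 22903)*(18526 - 21284) = -22903*(-2758) = 63166474)
(-33599 + c)*(-28278 - 47547) = (-33599 + 63166474)*(-28278 - 47547) = 63132875*(-75825) = -4787050246875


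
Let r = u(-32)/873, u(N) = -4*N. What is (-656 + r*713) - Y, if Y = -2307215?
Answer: 2013717271/873 ≈ 2.3067e+6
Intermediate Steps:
r = 128/873 (r = -4*(-32)/873 = 128*(1/873) = 128/873 ≈ 0.14662)
(-656 + r*713) - Y = (-656 + (128/873)*713) - 1*(-2307215) = (-656 + 91264/873) + 2307215 = -481424/873 + 2307215 = 2013717271/873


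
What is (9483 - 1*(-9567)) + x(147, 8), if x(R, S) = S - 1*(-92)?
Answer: 19150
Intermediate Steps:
x(R, S) = 92 + S (x(R, S) = S + 92 = 92 + S)
(9483 - 1*(-9567)) + x(147, 8) = (9483 - 1*(-9567)) + (92 + 8) = (9483 + 9567) + 100 = 19050 + 100 = 19150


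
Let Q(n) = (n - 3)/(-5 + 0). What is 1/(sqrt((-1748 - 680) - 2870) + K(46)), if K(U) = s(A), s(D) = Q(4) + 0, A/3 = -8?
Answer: -5/132451 - 25*I*sqrt(5298)/132451 ≈ -3.775e-5 - 0.013739*I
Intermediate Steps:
Q(n) = 3/5 - n/5 (Q(n) = (-3 + n)/(-5) = (-3 + n)*(-1/5) = 3/5 - n/5)
A = -24 (A = 3*(-8) = -24)
s(D) = -1/5 (s(D) = (3/5 - 1/5*4) + 0 = (3/5 - 4/5) + 0 = -1/5 + 0 = -1/5)
K(U) = -1/5
1/(sqrt((-1748 - 680) - 2870) + K(46)) = 1/(sqrt((-1748 - 680) - 2870) - 1/5) = 1/(sqrt(-2428 - 2870) - 1/5) = 1/(sqrt(-5298) - 1/5) = 1/(I*sqrt(5298) - 1/5) = 1/(-1/5 + I*sqrt(5298))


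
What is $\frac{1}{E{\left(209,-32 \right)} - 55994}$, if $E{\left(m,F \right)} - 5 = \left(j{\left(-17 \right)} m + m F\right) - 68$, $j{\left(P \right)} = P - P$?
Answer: $- \frac{1}{62745} \approx -1.5938 \cdot 10^{-5}$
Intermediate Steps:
$j{\left(P \right)} = 0$
$E{\left(m,F \right)} = -63 + F m$ ($E{\left(m,F \right)} = 5 + \left(\left(0 m + m F\right) - 68\right) = 5 + \left(\left(0 + F m\right) - 68\right) = 5 + \left(F m - 68\right) = 5 + \left(-68 + F m\right) = -63 + F m$)
$\frac{1}{E{\left(209,-32 \right)} - 55994} = \frac{1}{\left(-63 - 6688\right) - 55994} = \frac{1}{-6751 - 55994} = \frac{1}{-62745} = - \frac{1}{62745}$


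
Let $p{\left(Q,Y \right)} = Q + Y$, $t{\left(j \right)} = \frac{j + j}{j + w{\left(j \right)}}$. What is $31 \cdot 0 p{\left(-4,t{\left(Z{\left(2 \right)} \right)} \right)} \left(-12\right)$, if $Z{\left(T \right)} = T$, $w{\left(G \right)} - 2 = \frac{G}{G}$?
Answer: $0$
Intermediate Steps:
$w{\left(G \right)} = 3$ ($w{\left(G \right)} = 2 + \frac{G}{G} = 2 + 1 = 3$)
$t{\left(j \right)} = \frac{2 j}{3 + j}$ ($t{\left(j \right)} = \frac{j + j}{j + 3} = \frac{2 j}{3 + j}$)
$31 \cdot 0 p{\left(-4,t{\left(Z{\left(2 \right)} \right)} \right)} \left(-12\right) = 31 \cdot 0 \left(-4 + 2 \cdot 2 \frac{1}{3 + 2}\right) \left(-12\right) = 31 \cdot 0 \left(-4 + 2 \cdot 2 \cdot \frac{1}{5}\right) \left(-12\right) = 31 \cdot 0 \left(-4 + \frac{4}{5}\right) \left(-12\right) = 31 \cdot 0 \left(- \frac{16}{5}\right) \left(-12\right) = 31 \cdot 0 \left(-12\right) = 0 \left(-12\right) = 0$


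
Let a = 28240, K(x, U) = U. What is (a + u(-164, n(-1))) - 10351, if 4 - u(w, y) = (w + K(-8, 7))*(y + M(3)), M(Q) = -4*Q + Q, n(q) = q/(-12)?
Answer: 197917/12 ≈ 16493.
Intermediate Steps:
n(q) = -q/12 (n(q) = q*(-1/12) = -q/12)
M(Q) = -3*Q
u(w, y) = 4 - (-9 + y)*(7 + w) (u(w, y) = 4 - (w + 7)*(y - 3*3) = 4 - (7 + w)*(y - 9) = 4 - (7 + w)*(-9 + y) = 4 - (-9 + y)*(7 + w))
(a + u(-164, n(-1))) - 10351 = (28240 + (67 - (-7)*(-1)/12 + 9*(-164) - 1*(-164)*(-1/12*(-1)))) - 10351 = (28240 + (67 - 7*1/12 - 1476 - 1*(-164)*1/12)) - 10351 = (28240 + (67 - 7/12 - 1476 + 41/3)) - 10351 = (28240 - 16751/12) - 10351 = 322129/12 - 10351 = 197917/12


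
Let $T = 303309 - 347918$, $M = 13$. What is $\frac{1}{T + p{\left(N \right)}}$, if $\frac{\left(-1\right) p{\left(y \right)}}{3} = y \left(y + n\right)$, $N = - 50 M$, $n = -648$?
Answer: $- \frac{1}{2575709} \approx -3.8824 \cdot 10^{-7}$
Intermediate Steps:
$N = -650$ ($N = \left(-50\right) 13 = -650$)
$p{\left(y \right)} = - 3 y \left(-648 + y\right)$ ($p{\left(y \right)} = - 3 y \left(y - 648\right) = - 3 y \left(-648 + y\right)$)
$T = -44609$ ($T = 303309 - 347918 = -44609$)
$\frac{1}{T + p{\left(N \right)}} = \frac{1}{-44609 + 3 \left(-650\right) \left(648 - -650\right)} = \frac{1}{-44609 + 3 \left(-650\right) \left(648 + 650\right)} = \frac{1}{-44609 + 3 \left(-650\right) 1298} = \frac{1}{-44609 - 2531100} = \frac{1}{-2575709} = - \frac{1}{2575709}$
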